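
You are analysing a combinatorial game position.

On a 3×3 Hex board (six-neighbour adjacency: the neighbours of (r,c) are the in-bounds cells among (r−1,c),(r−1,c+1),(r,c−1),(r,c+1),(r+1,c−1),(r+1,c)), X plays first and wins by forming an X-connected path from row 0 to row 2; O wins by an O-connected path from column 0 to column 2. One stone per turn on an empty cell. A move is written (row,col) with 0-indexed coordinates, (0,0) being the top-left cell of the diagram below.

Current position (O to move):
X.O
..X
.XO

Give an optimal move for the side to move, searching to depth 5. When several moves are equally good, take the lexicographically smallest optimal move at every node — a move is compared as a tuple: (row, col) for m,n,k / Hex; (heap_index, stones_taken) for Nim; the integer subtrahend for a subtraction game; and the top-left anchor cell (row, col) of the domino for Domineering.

ply 1, O at X.O/..X/.XO | (0,1)=-1→XOO/..X/.XO; (1,0)=+1→X.O/O.X/.XO*; (1,1)=+1→X.O/.OX/.XO; (2,0)=-1→X.O/..X/OXO
ply 2, X at X.O/O.X/.XO | (0,1)=-1→XXO/O.X/.XO*; (1,1)=-1→X.O/OXX/.XO; (2,0)=-1→X.O/O.X/XXO
ply 3, O at XXO/O.X/.XO | (1,1)=+1→XXO/OOX/.XO*; (2,0)=-1→XXO/O.X/OXO
ply 4: XXO/OOX/.XO is terminal -1 (X); from X.O/..X/.XO depth 5

O's best at [X.O/..X/.XO]: (1,0)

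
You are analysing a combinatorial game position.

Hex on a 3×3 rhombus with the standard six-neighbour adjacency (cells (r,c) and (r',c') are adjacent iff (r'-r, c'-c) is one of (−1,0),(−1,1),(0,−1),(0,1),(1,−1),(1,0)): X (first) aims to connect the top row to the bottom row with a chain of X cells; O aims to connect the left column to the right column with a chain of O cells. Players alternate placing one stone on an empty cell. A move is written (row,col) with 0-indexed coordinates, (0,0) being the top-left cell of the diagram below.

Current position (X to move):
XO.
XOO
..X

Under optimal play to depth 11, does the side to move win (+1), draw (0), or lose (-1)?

ply 1, X at XO./XOO/..X | (0,2)=-1→XOX/XOO/..X; (2,0)=+1→XO./XOO/X.X*; (2,1)=-1→XO./XOO/.XX
ply 2: XO./XOO/X.X is terminal -1 (O); from XO./XOO/..X depth 11

value(XO./XOO/..X, X) = +1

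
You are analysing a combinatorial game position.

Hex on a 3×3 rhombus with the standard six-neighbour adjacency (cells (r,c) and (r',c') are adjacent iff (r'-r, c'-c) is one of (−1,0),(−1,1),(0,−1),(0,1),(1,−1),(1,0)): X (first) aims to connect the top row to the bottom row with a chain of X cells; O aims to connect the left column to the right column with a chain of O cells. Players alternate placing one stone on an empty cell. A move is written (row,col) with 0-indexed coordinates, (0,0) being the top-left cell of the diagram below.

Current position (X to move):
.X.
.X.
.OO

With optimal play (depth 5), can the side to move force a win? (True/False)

[.X./.X./.OO] X move#1: (0,0):-1/XX./.X./.OO, (0,2):-1/.XX/.X./.OO, (1,0):-1/.X./XX./.OO, (1,2):-1/.X./.XX/.OO, (2,0):+1/.X./.X./XOO*
[.X./.X./XOO] end (terminal -1, O#2); searched .X./.X./.OO to 5

X winning at [.X./.X./.OO]: True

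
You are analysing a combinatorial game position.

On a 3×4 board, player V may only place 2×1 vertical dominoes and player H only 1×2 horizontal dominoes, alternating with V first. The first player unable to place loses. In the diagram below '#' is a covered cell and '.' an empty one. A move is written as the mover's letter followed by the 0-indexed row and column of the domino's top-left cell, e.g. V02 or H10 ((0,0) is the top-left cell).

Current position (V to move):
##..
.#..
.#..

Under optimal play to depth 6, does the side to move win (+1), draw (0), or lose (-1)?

value(##../.#../.#.., V) = +1

p1 V@[##../.#../.#..]: V02[###./.##./.#..]+1* V03[##.#/.#.#/.#..]+1 V10[##../##../##..]-1 V12[##../.##./.##.]+1 V13[##../.#.#/.#.#]+1
p2 H@[###./.##./.#..]: H22[###./.##./.###]-1*
p3 V@[###./.##./.###]: V03[####/.###/.###]+1* V10[###./###./####]+1
p4 H@[####/.###/.###] terminal -1; root [##../.#../.#..] d6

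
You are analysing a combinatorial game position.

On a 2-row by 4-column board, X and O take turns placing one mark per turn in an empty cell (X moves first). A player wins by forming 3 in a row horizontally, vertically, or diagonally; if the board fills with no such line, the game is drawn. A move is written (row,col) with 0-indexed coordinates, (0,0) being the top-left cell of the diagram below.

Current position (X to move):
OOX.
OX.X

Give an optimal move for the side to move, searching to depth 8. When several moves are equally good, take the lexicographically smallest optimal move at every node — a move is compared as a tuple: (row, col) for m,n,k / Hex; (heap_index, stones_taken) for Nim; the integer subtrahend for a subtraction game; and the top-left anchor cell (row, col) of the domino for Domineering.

X's best at [OOX./OX.X]: (1,2)

[OOX./OX.X] X move#1: (0,3):+0/OOXX/OX.X, (1,2):+1/OOX./OXXX*
[OOX./OXXX] end (terminal -1, O#2); searched OOX./OX.X to 8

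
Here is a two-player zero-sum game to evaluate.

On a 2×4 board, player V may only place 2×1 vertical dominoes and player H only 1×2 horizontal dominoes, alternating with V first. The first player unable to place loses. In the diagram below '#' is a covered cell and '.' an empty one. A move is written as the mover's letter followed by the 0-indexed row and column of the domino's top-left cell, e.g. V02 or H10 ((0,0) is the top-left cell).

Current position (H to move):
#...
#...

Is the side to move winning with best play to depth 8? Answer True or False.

[#.../#...] H move#1: H01:+1/###./#...*, H02:+1/#.##/#..., H11:+1/#.../###., H12:+1/#.../#.##
[###./#...] V move#2: V03:-1/####/#..#*
[####/#..#] H move#3: H11:+1/####/####*
[####/####] end (terminal -1, V#4); searched #.../#... to 8

H winning at [#.../#...]: True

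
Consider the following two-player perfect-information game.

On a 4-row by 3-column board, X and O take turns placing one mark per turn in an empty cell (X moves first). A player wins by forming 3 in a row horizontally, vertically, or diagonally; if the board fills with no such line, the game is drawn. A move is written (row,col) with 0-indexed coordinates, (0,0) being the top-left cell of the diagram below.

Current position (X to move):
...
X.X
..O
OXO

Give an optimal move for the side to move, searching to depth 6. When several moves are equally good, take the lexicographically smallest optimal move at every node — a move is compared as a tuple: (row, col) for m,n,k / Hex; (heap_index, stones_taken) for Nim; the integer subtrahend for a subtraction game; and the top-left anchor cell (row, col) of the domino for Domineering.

[.../X.X/..O/OXO] X move#1: (0,0):+1/X../X.X/..O/OXO*, (0,1):+1/.X./X.X/..O/OXO, (0,2):+1/..X/X.X/..O/OXO, (1,1):+1/.../XXX/..O/OXO, (2,0):+1/.../X.X/X.O/OXO, (2,1):+0/.../X.X/.XO/OXO
[X../X.X/..O/OXO] O move#2: (0,1):-1/XO./X.X/..O/OXO*, (0,2):-1/X.O/X.X/..O/OXO, (1,1):-1/X../XOX/..O/OXO, (2,0):-1/X../X.X/O.O/OXO, (2,1):-1/X../X.X/.OO/OXO
[XO./X.X/..O/OXO] X move#3: (0,2):+1/XOX/X.X/..O/OXO*, (1,1):+1/XO./XXX/..O/OXO, (2,0):+1/XO./X.X/X.O/OXO, (2,1):+1/XO./X.X/.XO/OXO
[XOX/X.X/..O/OXO] O move#4: (1,1):-1/XOX/XOX/..O/OXO*, (2,0):-1/XOX/X.X/O.O/OXO, (2,1):-1/XOX/X.X/.OO/OXO
[XOX/XOX/..O/OXO] X move#5: (2,0):+1/XOX/XOX/X.O/OXO*, (2,1):+0/XOX/XOX/.XO/OXO
[XOX/XOX/X.O/OXO] end (terminal -1, O#6); searched .../X.X/..O/OXO to 6

X's best at [.../X.X/..O/OXO]: (0,0)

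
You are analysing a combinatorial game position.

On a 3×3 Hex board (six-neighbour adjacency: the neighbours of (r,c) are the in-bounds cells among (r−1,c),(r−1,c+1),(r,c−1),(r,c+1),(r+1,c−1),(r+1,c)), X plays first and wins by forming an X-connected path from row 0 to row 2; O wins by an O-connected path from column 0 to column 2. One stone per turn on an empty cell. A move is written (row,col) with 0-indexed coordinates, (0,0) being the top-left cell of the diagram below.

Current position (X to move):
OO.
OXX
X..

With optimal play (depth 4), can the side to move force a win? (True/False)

X winning at [OO./OXX/X..]: True

ply 1, X at OO./OXX/X.. | (0,2)=+1→OOX/OXX/X..*; (2,1)=-1→OO./OXX/XX.; (2,2)=-1→OO./OXX/X.X
ply 2: OOX/OXX/X.. is terminal -1 (O); from OO./OXX/X.. depth 4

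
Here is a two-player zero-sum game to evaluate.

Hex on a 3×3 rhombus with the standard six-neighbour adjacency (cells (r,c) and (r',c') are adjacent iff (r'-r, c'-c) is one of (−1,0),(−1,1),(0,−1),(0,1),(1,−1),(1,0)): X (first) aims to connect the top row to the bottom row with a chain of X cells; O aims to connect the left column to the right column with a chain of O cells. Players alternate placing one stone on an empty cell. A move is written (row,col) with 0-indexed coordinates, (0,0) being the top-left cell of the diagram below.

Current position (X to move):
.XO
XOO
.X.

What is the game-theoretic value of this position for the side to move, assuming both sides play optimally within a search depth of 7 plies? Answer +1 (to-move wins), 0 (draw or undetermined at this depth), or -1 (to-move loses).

value(.XO/XOO/.X., X) = +1

[.XO/XOO/.X.] X move#1: (0,0):-1/XXO/XOO/.X., (2,0):+1/.XO/XOO/XX.*, (2,2):-1/.XO/XOO/.XX
[.XO/XOO/XX.] end (terminal -1, O#2); searched .XO/XOO/.X. to 7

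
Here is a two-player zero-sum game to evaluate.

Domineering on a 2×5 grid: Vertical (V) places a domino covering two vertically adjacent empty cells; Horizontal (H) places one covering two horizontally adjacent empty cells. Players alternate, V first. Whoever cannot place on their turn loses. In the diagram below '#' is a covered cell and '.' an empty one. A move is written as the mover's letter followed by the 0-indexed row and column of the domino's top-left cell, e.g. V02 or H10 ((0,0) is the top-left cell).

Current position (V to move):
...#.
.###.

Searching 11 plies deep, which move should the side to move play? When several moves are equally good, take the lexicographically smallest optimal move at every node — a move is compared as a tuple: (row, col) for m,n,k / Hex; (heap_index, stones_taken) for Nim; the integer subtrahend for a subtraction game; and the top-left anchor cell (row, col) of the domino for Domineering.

V's best at [...#./.###.]: V00

p1 V@[...#./.###.]: V00[#..#./####.]+1* V04[...##/.####]-1
p2 H@[#..#./####.]: H01[####./####.]-1*
p3 V@[####./####.]: V04[#####/#####]+1*
p4 H@[#####/#####] terminal -1; root [...#./.###.] d11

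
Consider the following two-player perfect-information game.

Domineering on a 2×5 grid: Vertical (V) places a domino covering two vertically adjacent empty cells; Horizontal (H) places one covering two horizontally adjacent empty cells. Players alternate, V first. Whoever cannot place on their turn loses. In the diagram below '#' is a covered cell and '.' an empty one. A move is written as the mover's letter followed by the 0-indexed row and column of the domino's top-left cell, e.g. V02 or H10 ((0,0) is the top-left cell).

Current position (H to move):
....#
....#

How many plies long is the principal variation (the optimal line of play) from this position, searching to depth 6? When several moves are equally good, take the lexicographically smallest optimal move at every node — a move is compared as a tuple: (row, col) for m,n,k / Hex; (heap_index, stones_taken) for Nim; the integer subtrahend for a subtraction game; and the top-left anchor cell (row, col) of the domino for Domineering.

PV length from [....#/....#]: 3 plies

p1 H@[....#/....#]: H00[##..#/....#]-1 H01[.##.#/....#]+1* H02[..###/....#]-1 H10[....#/##..#]-1 H11[....#/.##.#]+1 H12[....#/..###]-1
p2 V@[.##.#/....#]: V00[###.#/#...#]-1* V03[.####/...##]-1
p3 H@[###.#/#...#]: H11[###.#/###.#]-1 H12[###.#/#.###]+1*
p4 V@[###.#/#.###] terminal -1; root [....#/....#] d6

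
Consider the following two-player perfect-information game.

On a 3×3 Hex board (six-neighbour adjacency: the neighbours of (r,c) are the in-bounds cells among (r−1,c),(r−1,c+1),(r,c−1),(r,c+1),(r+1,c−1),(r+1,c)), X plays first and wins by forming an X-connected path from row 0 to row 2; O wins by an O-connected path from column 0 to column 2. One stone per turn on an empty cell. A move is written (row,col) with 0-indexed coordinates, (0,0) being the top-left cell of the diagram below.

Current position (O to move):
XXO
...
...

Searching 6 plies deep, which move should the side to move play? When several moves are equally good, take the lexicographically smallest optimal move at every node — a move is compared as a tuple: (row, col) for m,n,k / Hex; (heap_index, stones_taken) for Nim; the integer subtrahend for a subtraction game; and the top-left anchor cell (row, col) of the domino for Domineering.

ply 1, O at XXO/.../... | (1,0)=-1→XXO/O../...; (1,1)=+1→XXO/.O./...*; (1,2)=-1→XXO/..O/...; (2,0)=+1→XXO/.../O..; (2,1)=-1→XXO/.../.O.; (2,2)=-1→XXO/.../..O
ply 2, X at XXO/.O./... | (1,0)=-1→XXO/XO./...*; (1,2)=-1→XXO/.OX/...; (2,0)=-1→XXO/.O./X..; (2,1)=-1→XXO/.O./.X.; (2,2)=-1→XXO/.O./..X
ply 3, O at XXO/XO./... | (1,2)=-1→XXO/XOO/...; (2,0)=+1→XXO/XO./O..*; (2,1)=-1→XXO/XO./.O.; (2,2)=-1→XXO/XO./..O
ply 4: XXO/XO./O.. is terminal -1 (X); from XXO/.../... depth 6

O's best at [XXO/.../...]: (1,1)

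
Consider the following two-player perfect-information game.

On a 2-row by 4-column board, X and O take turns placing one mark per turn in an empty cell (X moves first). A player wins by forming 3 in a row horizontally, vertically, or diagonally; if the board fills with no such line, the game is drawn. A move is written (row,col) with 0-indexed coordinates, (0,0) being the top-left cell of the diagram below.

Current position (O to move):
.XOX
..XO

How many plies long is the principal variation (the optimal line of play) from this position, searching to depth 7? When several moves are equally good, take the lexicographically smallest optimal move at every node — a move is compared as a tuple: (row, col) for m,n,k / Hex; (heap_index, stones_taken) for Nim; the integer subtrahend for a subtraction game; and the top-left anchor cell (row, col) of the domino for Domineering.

[.XOX/..XO] O move#1: (0,0):+0/OXOX/..XO*, (1,0):+0/.XOX/O.XO, (1,1):+0/.XOX/.OXO
[OXOX/..XO] X move#2: (1,0):+0/OXOX/X.XO*, (1,1):+0/OXOX/.XXO
[OXOX/X.XO] O move#3: (1,1):+0/OXOX/XOXO*
[OXOX/XOXO] end (terminal +0, X#4); searched .XOX/..XO to 7

PV length from [.XOX/..XO]: 3 plies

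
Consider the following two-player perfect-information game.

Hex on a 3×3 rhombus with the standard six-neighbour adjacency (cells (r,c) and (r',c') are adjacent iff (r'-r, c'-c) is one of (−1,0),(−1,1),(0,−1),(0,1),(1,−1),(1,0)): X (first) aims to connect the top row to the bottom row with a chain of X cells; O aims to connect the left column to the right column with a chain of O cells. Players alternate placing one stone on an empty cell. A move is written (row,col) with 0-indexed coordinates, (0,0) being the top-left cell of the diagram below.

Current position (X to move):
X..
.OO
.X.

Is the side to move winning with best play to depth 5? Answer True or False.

X winning at [X../.OO/.X.]: False

ply 1, X at X../.OO/.X. | (0,1)=-1→XX./.OO/.X.*; (0,2)=-1→X.X/.OO/.X.; (1,0)=-1→X../XOO/.X.; (2,0)=-1→X../.OO/XX.; (2,2)=-1→X../.OO/.XX
ply 2, O at XX./.OO/.X. | (0,2)=+1→XXO/.OO/.X.*; (1,0)=+1→XX./OOO/.X.; (2,0)=+1→XX./.OO/OX.; (2,2)=+1→XX./.OO/.XO
ply 3, X at XXO/.OO/.X. | (1,0)=-1→XXO/XOO/.X.*; (2,0)=-1→XXO/.OO/XX.; (2,2)=-1→XXO/.OO/.XX
ply 4, O at XXO/XOO/.X. | (2,0)=+1→XXO/XOO/OX.*; (2,2)=-1→XXO/XOO/.XO
ply 5: XXO/XOO/OX. is terminal -1 (X); from X../.OO/.X. depth 5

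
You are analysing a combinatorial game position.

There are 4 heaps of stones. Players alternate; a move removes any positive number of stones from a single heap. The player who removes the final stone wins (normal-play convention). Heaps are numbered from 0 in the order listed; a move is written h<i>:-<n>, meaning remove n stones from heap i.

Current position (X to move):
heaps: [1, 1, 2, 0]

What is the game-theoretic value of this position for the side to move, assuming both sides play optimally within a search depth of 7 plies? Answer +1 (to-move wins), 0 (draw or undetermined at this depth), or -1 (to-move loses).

value((1,1,2,0), X) = +1

[(1,1,2,0)] X move#1: h0:-1:-1/(0,1,2,0), h1:-1:-1/(1,0,2,0), h2:-1:-1/(1,1,1,0), h2:-2:+1/(1,1,0,0)*
[(1,1,0,0)] O move#2: h0:-1:-1/(0,1,0,0)*, h1:-1:-1/(1,0,0,0)
[(0,1,0,0)] X move#3: h1:-1:+1/(0,0,0,0)*
[(0,0,0,0)] end (terminal -1, O#4); searched (1,1,2,0) to 7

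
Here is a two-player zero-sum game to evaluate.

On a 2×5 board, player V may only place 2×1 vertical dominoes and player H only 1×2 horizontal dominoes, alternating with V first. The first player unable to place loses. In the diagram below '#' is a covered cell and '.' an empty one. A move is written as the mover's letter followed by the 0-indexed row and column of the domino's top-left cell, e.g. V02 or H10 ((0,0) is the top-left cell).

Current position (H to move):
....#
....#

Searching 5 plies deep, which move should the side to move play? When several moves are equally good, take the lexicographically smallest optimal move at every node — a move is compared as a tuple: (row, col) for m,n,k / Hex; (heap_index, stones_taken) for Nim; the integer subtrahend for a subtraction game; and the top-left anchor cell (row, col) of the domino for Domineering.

p1 H@[....#/....#]: H00[##..#/....#]-1 H01[.##.#/....#]+1* H02[..###/....#]-1 H10[....#/##..#]-1 H11[....#/.##.#]+1 H12[....#/..###]-1
p2 V@[.##.#/....#]: V00[###.#/#...#]-1* V03[.####/...##]-1
p3 H@[###.#/#...#]: H11[###.#/###.#]-1 H12[###.#/#.###]+1*
p4 V@[###.#/#.###] terminal -1; root [....#/....#] d5

H's best at [....#/....#]: H01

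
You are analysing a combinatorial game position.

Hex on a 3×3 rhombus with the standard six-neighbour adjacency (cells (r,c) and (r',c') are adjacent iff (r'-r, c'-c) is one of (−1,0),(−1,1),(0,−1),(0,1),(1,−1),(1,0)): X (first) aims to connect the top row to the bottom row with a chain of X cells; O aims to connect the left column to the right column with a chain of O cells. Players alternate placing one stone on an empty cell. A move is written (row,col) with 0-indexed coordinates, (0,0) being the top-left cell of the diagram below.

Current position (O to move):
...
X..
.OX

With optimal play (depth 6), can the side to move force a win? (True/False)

O winning at [.../X../.OX]: False

ply 1, O at .../X../.OX | (0,0)=-1→O../X../.OX*; (0,1)=-1→.O./X../.OX; (0,2)=-1→..O/X../.OX; (1,1)=-1→.../XO./.OX; (1,2)=-1→.../X.O/.OX; (2,0)=-1→.../X../OOX
ply 2, X at O../X../.OX | (0,1)=+1→OX./X../.OX*; (0,2)=+1→O.X/X../.OX; (1,1)=+1→O../XX./.OX; (1,2)=+1→O../X.X/.OX; (2,0)=+1→O../X../XOX
ply 3, O at OX./X../.OX | (0,2)=-1→OXO/X../.OX*; (1,1)=-1→OX./XO./.OX; (1,2)=-1→OX./X.O/.OX; (2,0)=-1→OX./X../OOX
ply 4, X at OXO/X../.OX | (1,1)=+1→OXO/XX./.OX*; (1,2)=+1→OXO/X.X/.OX; (2,0)=+1→OXO/X../XOX
ply 5, O at OXO/XX./.OX | (1,2)=-1→OXO/XXO/.OX*; (2,0)=-1→OXO/XX./OOX
ply 6, X at OXO/XXO/.OX | (2,0)=+1→OXO/XXO/XOX*
ply 7: OXO/XXO/XOX is terminal -1 (O); from .../X../.OX depth 6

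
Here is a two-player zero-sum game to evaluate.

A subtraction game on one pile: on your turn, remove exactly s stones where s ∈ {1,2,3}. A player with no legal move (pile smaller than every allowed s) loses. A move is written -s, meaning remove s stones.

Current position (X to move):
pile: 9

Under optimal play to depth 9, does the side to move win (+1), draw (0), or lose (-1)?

value(9, X) = +1

ply 1, X at 9 | -1=+1→8*; -2=-1→7; -3=-1→6
ply 2, O at 8 | -1=-1→7*; -2=-1→6; -3=-1→5
ply 3, X at 7 | -1=-1→6; -2=-1→5; -3=+1→4*
ply 4, O at 4 | -1=-1→3*; -2=-1→2; -3=-1→1
ply 5, X at 3 | -1=-1→2; -2=-1→1; -3=+1→0*
ply 6: 0 is terminal -1 (O); from 9 depth 9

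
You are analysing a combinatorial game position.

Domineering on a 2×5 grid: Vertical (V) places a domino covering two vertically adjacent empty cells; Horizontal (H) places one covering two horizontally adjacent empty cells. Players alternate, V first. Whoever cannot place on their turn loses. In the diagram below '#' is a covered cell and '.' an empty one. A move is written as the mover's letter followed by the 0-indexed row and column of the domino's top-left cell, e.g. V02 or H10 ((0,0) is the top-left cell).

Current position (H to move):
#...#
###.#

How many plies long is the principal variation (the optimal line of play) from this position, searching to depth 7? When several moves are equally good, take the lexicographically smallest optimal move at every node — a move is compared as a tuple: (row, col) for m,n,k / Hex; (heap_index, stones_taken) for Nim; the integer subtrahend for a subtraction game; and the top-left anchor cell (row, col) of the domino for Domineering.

PV length from [#...#/###.#]: 1 ply

ply 1, H at #...#/###.# | H01=-1→###.#/###.#; H02=+1→#.###/###.#*
ply 2: #.###/###.# is terminal -1 (V); from #...#/###.# depth 7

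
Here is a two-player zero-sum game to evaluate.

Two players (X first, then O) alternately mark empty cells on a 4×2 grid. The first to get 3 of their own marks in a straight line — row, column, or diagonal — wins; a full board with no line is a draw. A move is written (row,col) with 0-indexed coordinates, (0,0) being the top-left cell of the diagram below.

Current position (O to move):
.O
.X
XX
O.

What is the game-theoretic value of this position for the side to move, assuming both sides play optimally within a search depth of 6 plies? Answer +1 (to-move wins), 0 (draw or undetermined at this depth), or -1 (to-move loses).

value(.O/.X/XX/O., O) = 0

[.O/.X/XX/O.] O move#1: (0,0):-1/OO/.X/XX/O., (1,0):-1/.O/OX/XX/O., (3,1):+0/.O/.X/XX/OO*
[.O/.X/XX/OO] X move#2: (0,0):+0/XO/.X/XX/OO*, (1,0):+0/.O/XX/XX/OO
[XO/.X/XX/OO] O move#3: (1,0):+0/XO/OX/XX/OO*
[XO/OX/XX/OO] end (terminal +0, X#4); searched .O/.X/XX/O. to 6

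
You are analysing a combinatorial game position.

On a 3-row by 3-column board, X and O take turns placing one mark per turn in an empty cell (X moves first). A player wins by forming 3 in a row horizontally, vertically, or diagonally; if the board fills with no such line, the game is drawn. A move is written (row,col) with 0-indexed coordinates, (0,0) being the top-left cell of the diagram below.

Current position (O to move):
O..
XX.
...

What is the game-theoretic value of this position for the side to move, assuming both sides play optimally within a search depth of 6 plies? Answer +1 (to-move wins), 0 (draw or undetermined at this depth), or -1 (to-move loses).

value(O../XX./..., O) = 0

[O../XX./...] O move#1: (0,1):-1/OO./XX./..., (0,2):-1/O.O/XX./..., (1,2):+0/O../XXO/...*, (2,0):-1/O../XX./O.., (2,1):-1/O../XX./.O., (2,2):-1/O../XX./..O
[O../XXO/...] X move#2: (0,1):+0/OX./XXO/...*, (0,2):+0/O.X/XXO/..., (2,0):-1/O../XXO/X.., (2,1):+0/O../XXO/.X., (2,2):+0/O../XXO/..X
[OX./XXO/...] O move#3: (0,2):-1/OXO/XXO/..., (2,0):-1/OX./XXO/O.., (2,1):+0/OX./XXO/.O.*, (2,2):-1/OX./XXO/..O
[OX./XXO/.O.] X move#4: (0,2):+0/OXX/XXO/.O.*, (2,0):+0/OX./XXO/XO., (2,2):+0/OX./XXO/.OX
[OXX/XXO/.O.] O move#5: (2,0):+0/OXX/XXO/OO.*, (2,2):-1/OXX/XXO/.OO
[OXX/XXO/OO.] X move#6: (2,2):+0/OXX/XXO/OOX*
[OXX/XXO/OOX] end (terminal +0, O#7); searched O../XX./... to 6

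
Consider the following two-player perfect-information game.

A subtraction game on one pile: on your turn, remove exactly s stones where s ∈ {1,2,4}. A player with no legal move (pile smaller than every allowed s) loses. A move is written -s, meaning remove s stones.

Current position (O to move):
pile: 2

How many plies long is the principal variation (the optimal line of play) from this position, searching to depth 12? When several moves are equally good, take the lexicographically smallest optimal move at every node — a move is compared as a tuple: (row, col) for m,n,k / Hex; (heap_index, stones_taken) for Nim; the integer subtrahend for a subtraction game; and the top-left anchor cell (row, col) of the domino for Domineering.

[2] O move#1: -1:-1/1, -2:+1/0*
[0] end (terminal -1, X#2); searched 2 to 12

PV length from [2]: 1 ply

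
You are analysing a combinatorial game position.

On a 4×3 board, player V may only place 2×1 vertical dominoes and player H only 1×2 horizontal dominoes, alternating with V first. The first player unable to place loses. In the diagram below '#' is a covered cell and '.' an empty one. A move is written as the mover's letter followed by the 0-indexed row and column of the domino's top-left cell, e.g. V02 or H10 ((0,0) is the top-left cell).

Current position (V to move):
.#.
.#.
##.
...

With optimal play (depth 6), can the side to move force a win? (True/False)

V winning at [.#./.#./##./...]: True

p1 V@[.#./.#./##./...]: V00[##./##./##./...]+1* V02[.##/.##/##./...]+1 V12[.#./.##/###/...]+1 V22[.#./.#./###/..#]+1
p2 H@[##./##./##./...]: H30[##./##./##./##.]-1* H31[##./##./##./.##]-1
p3 V@[##./##./##./##.]: V02[###/###/##./##.]+1* V12[##./###/###/##.]+1 V22[##./##./###/###]+1
p4 H@[###/###/##./##.] terminal -1; root [.#./.#./##./...] d6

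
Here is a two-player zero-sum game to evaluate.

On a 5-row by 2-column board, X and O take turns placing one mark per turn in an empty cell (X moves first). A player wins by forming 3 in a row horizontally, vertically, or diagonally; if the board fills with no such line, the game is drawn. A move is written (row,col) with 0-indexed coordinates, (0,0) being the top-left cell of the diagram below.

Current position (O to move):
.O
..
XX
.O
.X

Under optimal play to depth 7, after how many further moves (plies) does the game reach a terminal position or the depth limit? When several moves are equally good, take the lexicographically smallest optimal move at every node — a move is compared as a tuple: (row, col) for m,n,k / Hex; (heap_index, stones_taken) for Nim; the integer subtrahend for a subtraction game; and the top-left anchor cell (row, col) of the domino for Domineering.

PV length from [.O/../XX/.O/.X]: 5 plies

ply 1, O at .O/../XX/.O/.X | (0,0)=-1→OO/../XX/.O/.X; (1,0)=+0→.O/O./XX/.O/.X*; (1,1)=-1→.O/.O/XX/.O/.X; (3,0)=+0→.O/../XX/OO/.X; (4,0)=-1→.O/../XX/.O/OX
ply 2, X at .O/O./XX/.O/.X | (0,0)=+0→XO/O./XX/.O/.X*; (1,1)=+0→.O/OX/XX/.O/.X; (3,0)=+0→.O/O./XX/XO/.X; (4,0)=+0→.O/O./XX/.O/XX
ply 3, O at XO/O./XX/.O/.X | (1,1)=+0→XO/OO/XX/.O/.X*; (3,0)=+0→XO/O./XX/OO/.X; (4,0)=+0→XO/O./XX/.O/OX
ply 4, X at XO/OO/XX/.O/.X | (3,0)=+0→XO/OO/XX/XO/.X*; (4,0)=+0→XO/OO/XX/.O/XX
ply 5, O at XO/OO/XX/XO/.X | (4,0)=+0→XO/OO/XX/XO/OX*
ply 6: XO/OO/XX/XO/OX is terminal +0 (X); from .O/../XX/.O/.X depth 7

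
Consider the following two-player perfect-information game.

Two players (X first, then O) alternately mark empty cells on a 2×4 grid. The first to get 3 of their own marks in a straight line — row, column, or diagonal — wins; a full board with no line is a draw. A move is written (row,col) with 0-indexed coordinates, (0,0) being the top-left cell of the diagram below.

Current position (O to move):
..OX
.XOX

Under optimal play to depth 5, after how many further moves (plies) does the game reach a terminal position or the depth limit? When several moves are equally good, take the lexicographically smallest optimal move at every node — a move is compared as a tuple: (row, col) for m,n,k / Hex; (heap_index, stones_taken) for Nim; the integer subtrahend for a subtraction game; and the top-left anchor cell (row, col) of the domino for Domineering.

PV length from [..OX/.XOX]: 3 plies

[..OX/.XOX] O move#1: (0,0):+0/O.OX/.XOX*, (0,1):+0/.OOX/.XOX, (1,0):+0/..OX/OXOX
[O.OX/.XOX] X move#2: (0,1):+0/OXOX/.XOX*, (1,0):-1/O.OX/XXOX
[OXOX/.XOX] O move#3: (1,0):+0/OXOX/OXOX*
[OXOX/OXOX] end (terminal +0, X#4); searched ..OX/.XOX to 5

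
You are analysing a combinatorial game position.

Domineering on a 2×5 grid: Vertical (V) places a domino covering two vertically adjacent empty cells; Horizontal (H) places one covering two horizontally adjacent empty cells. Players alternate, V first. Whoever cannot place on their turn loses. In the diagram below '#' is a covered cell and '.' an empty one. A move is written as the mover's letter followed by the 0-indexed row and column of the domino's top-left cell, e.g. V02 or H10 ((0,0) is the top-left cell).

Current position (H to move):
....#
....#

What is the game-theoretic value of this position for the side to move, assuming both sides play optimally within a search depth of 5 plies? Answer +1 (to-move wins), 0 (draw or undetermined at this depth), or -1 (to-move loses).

value(....#/....#, H) = +1

p1 H@[....#/....#]: H00[##..#/....#]-1 H01[.##.#/....#]+1* H02[..###/....#]-1 H10[....#/##..#]-1 H11[....#/.##.#]+1 H12[....#/..###]-1
p2 V@[.##.#/....#]: V00[###.#/#...#]-1* V03[.####/...##]-1
p3 H@[###.#/#...#]: H11[###.#/###.#]-1 H12[###.#/#.###]+1*
p4 V@[###.#/#.###] terminal -1; root [....#/....#] d5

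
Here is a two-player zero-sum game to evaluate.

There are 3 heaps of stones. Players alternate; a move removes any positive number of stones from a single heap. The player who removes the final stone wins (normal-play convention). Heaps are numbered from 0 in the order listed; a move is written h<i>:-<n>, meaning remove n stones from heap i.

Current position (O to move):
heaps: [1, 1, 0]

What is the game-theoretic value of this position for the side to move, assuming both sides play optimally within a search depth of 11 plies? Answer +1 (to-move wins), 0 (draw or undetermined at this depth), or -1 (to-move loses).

value((1,1,0), O) = -1

p1 O@[(1,1,0)]: h0:-1[(0,1,0)]-1* h1:-1[(1,0,0)]-1
p2 X@[(0,1,0)]: h1:-1[(0,0,0)]+1*
p3 O@[(0,0,0)] terminal -1; root [(1,1,0)] d11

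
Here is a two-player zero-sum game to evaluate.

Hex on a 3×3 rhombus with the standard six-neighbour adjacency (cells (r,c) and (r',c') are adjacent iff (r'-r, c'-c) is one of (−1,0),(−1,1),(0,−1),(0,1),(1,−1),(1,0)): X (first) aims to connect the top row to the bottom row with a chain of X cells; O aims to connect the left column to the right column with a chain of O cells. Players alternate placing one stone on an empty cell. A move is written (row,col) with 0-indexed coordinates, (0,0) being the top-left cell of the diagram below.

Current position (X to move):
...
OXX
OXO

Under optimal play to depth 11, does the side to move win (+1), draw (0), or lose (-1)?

value(.../OXX/OXO, X) = +1

p1 X@[.../OXX/OXO]: (0,0)[X../OXX/OXO]+1* (0,1)[.X./OXX/OXO]+1 (0,2)[..X/OXX/OXO]+1
p2 O@[X../OXX/OXO]: (0,1)[XO./OXX/OXO]-1* (0,2)[X.O/OXX/OXO]-1
p3 X@[XO./OXX/OXO]: (0,2)[XOX/OXX/OXO]+1*
p4 O@[XOX/OXX/OXO] terminal -1; root [.../OXX/OXO] d11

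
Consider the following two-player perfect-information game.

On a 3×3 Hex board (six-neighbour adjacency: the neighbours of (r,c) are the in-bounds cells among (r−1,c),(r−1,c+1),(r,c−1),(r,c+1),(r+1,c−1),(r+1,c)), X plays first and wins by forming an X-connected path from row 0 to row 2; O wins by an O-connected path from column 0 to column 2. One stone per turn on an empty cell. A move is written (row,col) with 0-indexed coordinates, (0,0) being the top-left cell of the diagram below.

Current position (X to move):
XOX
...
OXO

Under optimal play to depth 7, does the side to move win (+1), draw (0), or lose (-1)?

p1 X@[XOX/.../OXO]: (1,0)[XOX/X../OXO]+1* (1,1)[XOX/.X./OXO]+1 (1,2)[XOX/..X/OXO]+1
p2 O@[XOX/X../OXO]: (1,1)[XOX/XO./OXO]-1* (1,2)[XOX/X.O/OXO]-1
p3 X@[XOX/XO./OXO]: (1,2)[XOX/XOX/OXO]+1*
p4 O@[XOX/XOX/OXO] terminal -1; root [XOX/.../OXO] d7

value(XOX/.../OXO, X) = +1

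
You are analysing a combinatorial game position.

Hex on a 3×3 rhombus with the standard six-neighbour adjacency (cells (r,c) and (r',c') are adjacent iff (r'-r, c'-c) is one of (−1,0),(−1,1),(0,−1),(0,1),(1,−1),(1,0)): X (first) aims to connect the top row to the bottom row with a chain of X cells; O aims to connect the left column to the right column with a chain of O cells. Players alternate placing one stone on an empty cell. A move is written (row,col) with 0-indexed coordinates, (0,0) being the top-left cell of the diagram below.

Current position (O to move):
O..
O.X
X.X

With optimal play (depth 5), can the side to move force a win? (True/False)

[O../O.X/X.X] O move#1: (0,1):-1/OO./O.X/X.X, (0,2):+1/O.O/O.X/X.X*, (1,1):-1/O../OOX/X.X, (2,1):-1/O../O.X/XOX
[O.O/O.X/X.X] X move#2: (0,1):-1/OXO/O.X/X.X*, (1,1):-1/O.O/OXX/X.X, (2,1):-1/O.O/O.X/XXX
[OXO/O.X/X.X] O move#3: (1,1):+1/OXO/OOX/X.X*, (2,1):-1/OXO/O.X/XOX
[OXO/OOX/X.X] end (terminal -1, X#4); searched O../O.X/X.X to 5

O winning at [O../O.X/X.X]: True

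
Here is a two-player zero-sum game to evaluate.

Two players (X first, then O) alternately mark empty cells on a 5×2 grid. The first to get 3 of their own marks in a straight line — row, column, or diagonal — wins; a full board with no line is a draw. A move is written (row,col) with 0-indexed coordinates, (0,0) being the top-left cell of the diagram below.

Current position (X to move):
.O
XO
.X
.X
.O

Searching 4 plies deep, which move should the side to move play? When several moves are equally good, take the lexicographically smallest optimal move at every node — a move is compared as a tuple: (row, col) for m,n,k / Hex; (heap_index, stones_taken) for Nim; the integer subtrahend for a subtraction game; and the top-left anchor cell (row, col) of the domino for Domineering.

X's best at [.O/XO/.X/.X/.O]: (2,0)

[.O/XO/.X/.X/.O] X move#1: (0,0):+0/XO/XO/.X/.X/.O, (2,0):+1/.O/XO/XX/.X/.O*, (3,0):+0/.O/XO/.X/XX/.O, (4,0):+0/.O/XO/.X/.X/XO
[.O/XO/XX/.X/.O] O move#2: (0,0):-1/OO/XO/XX/.X/.O*, (3,0):-1/.O/XO/XX/OX/.O, (4,0):-1/.O/XO/XX/.X/OO
[OO/XO/XX/.X/.O] X move#3: (3,0):+1/OO/XO/XX/XX/.O*, (4,0):+0/OO/XO/XX/.X/XO
[OO/XO/XX/XX/.O] end (terminal -1, O#4); searched .O/XO/.X/.X/.O to 4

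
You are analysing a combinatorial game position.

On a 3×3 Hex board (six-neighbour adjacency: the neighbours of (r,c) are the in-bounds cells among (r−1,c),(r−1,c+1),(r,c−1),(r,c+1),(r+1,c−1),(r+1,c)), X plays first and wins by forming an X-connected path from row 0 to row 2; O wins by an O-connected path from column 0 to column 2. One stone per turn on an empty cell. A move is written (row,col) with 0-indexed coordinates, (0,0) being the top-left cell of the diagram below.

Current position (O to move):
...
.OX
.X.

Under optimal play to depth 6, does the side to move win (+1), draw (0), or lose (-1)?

value(.../.OX/.X., O) = +1

[.../.OX/.X.] O move#1: (0,0):-1/O../.OX/.X., (0,1):-1/.O./.OX/.X., (0,2):+1/..O/.OX/.X.*, (1,0):-1/.../OOX/.X., (2,0):-1/.../.OX/OX., (2,2):-1/.../.OX/.XO
[..O/.OX/.X.] X move#2: (0,0):-1/X.O/.OX/.X.*, (0,1):-1/.XO/.OX/.X., (1,0):-1/..O/XOX/.X., (2,0):-1/..O/.OX/XX., (2,2):-1/..O/.OX/.XX
[X.O/.OX/.X.] O move#3: (0,1):+1/XOO/.OX/.X.*, (1,0):+1/X.O/OOX/.X., (2,0):+1/X.O/.OX/OX., (2,2):+1/X.O/.OX/.XO
[XOO/.OX/.X.] X move#4: (1,0):-1/XOO/XOX/.X.*, (2,0):-1/XOO/.OX/XX., (2,2):-1/XOO/.OX/.XX
[XOO/XOX/.X.] O move#5: (2,0):+1/XOO/XOX/OX.*, (2,2):-1/XOO/XOX/.XO
[XOO/XOX/OX.] end (terminal -1, X#6); searched .../.OX/.X. to 6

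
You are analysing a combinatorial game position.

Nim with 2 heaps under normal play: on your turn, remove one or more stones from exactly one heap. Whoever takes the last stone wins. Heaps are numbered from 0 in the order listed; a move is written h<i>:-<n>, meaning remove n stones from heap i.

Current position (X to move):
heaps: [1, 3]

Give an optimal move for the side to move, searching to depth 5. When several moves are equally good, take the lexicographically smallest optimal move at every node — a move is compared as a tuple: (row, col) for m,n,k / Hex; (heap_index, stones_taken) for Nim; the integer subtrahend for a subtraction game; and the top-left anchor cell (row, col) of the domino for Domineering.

X's best at [(1,3)]: h1:-2

[(1,3)] X move#1: h0:-1:-1/(0,3), h1:-1:-1/(1,2), h1:-2:+1/(1,1)*, h1:-3:-1/(1,0)
[(1,1)] O move#2: h0:-1:-1/(0,1)*, h1:-1:-1/(1,0)
[(0,1)] X move#3: h1:-1:+1/(0,0)*
[(0,0)] end (terminal -1, O#4); searched (1,3) to 5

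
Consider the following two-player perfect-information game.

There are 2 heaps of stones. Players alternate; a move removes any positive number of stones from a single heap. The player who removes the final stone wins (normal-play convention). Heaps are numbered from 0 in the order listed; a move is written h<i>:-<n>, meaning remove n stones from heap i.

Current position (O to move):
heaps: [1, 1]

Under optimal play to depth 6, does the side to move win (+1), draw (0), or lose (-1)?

[(1,1)] O move#1: h0:-1:-1/(0,1)*, h1:-1:-1/(1,0)
[(0,1)] X move#2: h1:-1:+1/(0,0)*
[(0,0)] end (terminal -1, O#3); searched (1,1) to 6

value((1,1), O) = -1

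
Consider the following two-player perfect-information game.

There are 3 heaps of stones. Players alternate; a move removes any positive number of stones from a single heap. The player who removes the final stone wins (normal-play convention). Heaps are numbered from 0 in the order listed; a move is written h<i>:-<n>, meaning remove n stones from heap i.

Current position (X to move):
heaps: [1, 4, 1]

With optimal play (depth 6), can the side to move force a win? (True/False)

[(1,4,1)] X move#1: h0:-1:-1/(0,4,1), h1:-1:-1/(1,3,1), h1:-2:-1/(1,2,1), h1:-3:-1/(1,1,1), h1:-4:+1/(1,0,1)*, h2:-1:-1/(1,4,0)
[(1,0,1)] O move#2: h0:-1:-1/(0,0,1)*, h2:-1:-1/(1,0,0)
[(0,0,1)] X move#3: h2:-1:+1/(0,0,0)*
[(0,0,0)] end (terminal -1, O#4); searched (1,4,1) to 6

X winning at [(1,4,1)]: True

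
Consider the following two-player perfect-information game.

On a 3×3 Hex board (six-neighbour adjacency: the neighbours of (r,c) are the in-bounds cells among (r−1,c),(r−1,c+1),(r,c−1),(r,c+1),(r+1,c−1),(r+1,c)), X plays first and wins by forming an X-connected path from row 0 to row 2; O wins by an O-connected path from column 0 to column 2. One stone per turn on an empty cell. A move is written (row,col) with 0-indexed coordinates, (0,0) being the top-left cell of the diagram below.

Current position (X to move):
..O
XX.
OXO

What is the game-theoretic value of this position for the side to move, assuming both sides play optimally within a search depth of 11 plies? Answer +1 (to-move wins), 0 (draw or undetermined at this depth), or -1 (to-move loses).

[..O/XX./OXO] X move#1: (0,0):+1/X.O/XX./OXO*, (0,1):+1/.XO/XX./OXO, (1,2):+1/..O/XXX/OXO
[X.O/XX./OXO] end (terminal -1, O#2); searched ..O/XX./OXO to 11

value(..O/XX./OXO, X) = +1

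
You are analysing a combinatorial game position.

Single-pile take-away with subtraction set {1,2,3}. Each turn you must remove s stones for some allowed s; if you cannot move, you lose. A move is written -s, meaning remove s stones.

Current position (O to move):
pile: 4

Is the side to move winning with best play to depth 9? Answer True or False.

[4] O move#1: -1:-1/3*, -2:-1/2, -3:-1/1
[3] X move#2: -1:-1/2, -2:-1/1, -3:+1/0*
[0] end (terminal -1, O#3); searched 4 to 9

O winning at [4]: False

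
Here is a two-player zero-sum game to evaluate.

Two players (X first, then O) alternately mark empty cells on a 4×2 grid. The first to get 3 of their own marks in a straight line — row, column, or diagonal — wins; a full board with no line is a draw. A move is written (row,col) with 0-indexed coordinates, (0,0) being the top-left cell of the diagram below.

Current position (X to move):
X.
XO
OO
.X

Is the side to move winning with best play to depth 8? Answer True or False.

X winning at [X./XO/OO/.X]: False

p1 X@[X./XO/OO/.X]: (0,1)[XX/XO/OO/.X]+0* (3,0)[X./XO/OO/XX]-1
p2 O@[XX/XO/OO/.X]: (3,0)[XX/XO/OO/OX]+0*
p3 X@[XX/XO/OO/OX] terminal +0; root [X./XO/OO/.X] d8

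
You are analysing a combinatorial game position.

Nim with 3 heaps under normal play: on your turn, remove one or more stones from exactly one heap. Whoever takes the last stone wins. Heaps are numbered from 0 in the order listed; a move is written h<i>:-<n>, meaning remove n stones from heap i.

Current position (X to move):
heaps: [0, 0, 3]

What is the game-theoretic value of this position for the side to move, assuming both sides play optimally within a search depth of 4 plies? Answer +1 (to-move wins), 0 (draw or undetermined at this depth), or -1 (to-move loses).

ply 1, X at (0,0,3) | h2:-1=-1→(0,0,2); h2:-2=-1→(0,0,1); h2:-3=+1→(0,0,0)*
ply 2: (0,0,0) is terminal -1 (O); from (0,0,3) depth 4

value((0,0,3), X) = +1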